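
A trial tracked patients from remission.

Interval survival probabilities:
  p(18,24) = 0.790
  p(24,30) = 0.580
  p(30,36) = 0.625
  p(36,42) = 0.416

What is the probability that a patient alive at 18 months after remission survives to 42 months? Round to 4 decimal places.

0.1191

Chaining the interval survival probabilities: 0.790 × 0.580 × 0.625 × 0.416.
= 0.119132.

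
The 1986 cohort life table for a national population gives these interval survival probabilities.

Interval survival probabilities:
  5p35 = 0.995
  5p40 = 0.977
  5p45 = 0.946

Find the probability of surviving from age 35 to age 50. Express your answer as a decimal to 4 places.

Survival from 35 to 50 is the product of surviving each interval: 0.995 × 0.977 × 0.946.
= 0.919621.

0.9196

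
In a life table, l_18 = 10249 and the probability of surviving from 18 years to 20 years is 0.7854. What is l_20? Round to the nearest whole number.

8050

l_20 = l_18 × p = 10249 × 0.7854 = 8050.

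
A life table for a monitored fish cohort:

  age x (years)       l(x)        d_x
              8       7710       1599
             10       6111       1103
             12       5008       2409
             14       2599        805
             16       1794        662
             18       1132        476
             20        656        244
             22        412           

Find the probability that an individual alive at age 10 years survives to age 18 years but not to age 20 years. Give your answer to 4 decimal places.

This is the probability of reaching 18 but not 20, conditional on being alive at 10: (l(18) − l(20)) / l(10).
= (1132 − 656) / 6111 = 476 / 6111 = 0.077892.

0.0779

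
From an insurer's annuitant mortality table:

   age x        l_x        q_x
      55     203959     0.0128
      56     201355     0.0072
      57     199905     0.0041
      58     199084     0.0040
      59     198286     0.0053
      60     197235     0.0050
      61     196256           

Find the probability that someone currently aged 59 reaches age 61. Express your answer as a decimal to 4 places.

0.9898

We want 2p59 = l_61/l_59.
The conditional survival probability is l_61/l_59 = 196256/198286 = 0.989762.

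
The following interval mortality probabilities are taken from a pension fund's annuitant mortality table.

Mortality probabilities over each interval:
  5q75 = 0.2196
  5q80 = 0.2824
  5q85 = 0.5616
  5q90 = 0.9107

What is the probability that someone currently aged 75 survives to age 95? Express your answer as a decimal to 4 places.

0.0219

Chaining the interval survival probabilities: (1 − 0.2196) × (1 − 0.2824) × (1 − 0.5616) × (1 − 0.9107).
= 0.7804 × 0.7176 × 0.4384 × 0.0893 = 0.021924.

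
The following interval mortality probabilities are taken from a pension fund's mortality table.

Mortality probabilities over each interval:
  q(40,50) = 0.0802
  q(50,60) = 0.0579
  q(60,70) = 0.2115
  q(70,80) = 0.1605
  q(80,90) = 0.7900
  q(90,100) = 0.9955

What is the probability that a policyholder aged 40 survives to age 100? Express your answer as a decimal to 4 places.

Survival from 40 to 100 is the product of surviving each interval: (1 − 0.0802) × (1 − 0.0579) × (1 − 0.2115) × (1 − 0.1605) × (1 − 0.7900) × (1 − 0.9955).
= 0.9198 × 0.9421 × 0.7885 × 0.8395 × 0.2100 × 0.0045 = 0.000542.

0.0005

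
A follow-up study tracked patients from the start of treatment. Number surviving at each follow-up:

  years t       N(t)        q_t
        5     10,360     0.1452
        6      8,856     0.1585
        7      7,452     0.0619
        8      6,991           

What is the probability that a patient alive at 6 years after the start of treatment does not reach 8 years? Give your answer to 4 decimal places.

0.2106

P(die before 8 | alive at 6) = 1 − N(8)/N(6) = 1 − 6,991/8,856 = (1,865)/8,856 = 0.210592.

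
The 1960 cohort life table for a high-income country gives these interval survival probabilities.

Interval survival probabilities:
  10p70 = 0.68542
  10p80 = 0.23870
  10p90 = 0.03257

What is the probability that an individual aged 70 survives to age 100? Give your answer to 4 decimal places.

0.0053

The overall survival probability is 0.68542 × 0.23870 × 0.03257.
= 0.005329.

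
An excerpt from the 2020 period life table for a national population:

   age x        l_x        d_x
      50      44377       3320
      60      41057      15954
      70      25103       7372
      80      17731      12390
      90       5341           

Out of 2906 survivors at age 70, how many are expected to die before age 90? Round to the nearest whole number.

The relevant probability is 1 − 5341/25103 = 0.787237.
Expected number = 2906 × 0.787237 = 2288.

2288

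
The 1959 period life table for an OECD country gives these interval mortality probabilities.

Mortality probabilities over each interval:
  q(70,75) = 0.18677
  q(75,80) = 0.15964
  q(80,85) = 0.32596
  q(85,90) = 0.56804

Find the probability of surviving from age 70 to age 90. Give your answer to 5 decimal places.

0.19898

P(survive 70→90) = (1 − 0.18677) × (1 − 0.15964) × (1 − 0.32596) × (1 − 0.56804).
= 0.81323 × 0.84036 × 0.67404 × 0.43196 = 0.198979.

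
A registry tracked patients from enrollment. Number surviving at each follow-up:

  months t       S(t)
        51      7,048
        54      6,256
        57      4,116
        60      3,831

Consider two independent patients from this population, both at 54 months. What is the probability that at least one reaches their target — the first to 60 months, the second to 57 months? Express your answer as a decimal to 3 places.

p₁ = S(60)/S(54) = 3,831/6,256 = 0.612372; p₂ = S(57)/S(54) = 4,116/6,256 = 0.657928.
P(at least one) = 1 − (1−p₁)(1−p₂) = 1 − 0.387628 × 0.342072 = 0.867403.

0.867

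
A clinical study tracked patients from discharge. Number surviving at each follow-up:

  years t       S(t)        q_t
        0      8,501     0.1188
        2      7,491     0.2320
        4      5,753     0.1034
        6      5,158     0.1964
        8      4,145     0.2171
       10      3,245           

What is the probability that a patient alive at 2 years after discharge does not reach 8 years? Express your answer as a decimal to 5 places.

0.44667

P(die before 8 | alive at 2) = 1 − S(8)/S(2) = 1 − 4,145/7,491 = (3,346)/7,491 = 0.446669.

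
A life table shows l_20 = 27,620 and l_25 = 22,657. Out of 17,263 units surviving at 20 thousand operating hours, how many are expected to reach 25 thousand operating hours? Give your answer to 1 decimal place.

14161.0

The relevant probability is 22,657/27,620 = 0.820311.
Expected number = 17,263 × 0.820311 = 14161.0.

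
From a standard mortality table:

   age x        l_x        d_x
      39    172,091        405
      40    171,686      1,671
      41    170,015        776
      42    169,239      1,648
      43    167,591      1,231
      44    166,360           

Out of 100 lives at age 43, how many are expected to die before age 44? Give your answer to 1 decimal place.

0.7

The relevant probability is 1 − 166,360/167,591 = 0.007345.
Expected number = 100 × 0.007345 = 0.7.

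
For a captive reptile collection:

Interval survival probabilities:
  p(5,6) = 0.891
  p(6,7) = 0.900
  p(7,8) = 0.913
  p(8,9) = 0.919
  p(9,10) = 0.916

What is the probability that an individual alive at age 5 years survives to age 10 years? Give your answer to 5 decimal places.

0.61631

Chaining the interval survival probabilities: 0.891 × 0.900 × 0.913 × 0.919 × 0.916.
= 0.616314.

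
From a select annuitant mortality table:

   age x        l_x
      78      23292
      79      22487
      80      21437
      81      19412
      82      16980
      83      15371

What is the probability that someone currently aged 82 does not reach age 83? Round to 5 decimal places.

0.09476

P(die before 83 | alive at 82) = 1 − l_83/l_82 = 1 − 15371/16980 = (1609)/16980 = 0.094759.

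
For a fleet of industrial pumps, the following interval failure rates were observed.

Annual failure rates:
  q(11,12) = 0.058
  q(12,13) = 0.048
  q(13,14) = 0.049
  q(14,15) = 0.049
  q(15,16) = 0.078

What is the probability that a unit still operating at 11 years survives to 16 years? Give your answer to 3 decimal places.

Chaining the interval survival probabilities: (1 − 0.058) × (1 − 0.048) × (1 − 0.049) × (1 − 0.049) × (1 − 0.078).
= 0.942 × 0.952 × 0.951 × 0.951 × 0.922 = 0.747790.

0.748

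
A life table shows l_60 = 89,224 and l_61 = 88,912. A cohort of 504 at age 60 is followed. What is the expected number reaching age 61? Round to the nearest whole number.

The relevant probability is 88,912/89,224 = 0.996503.
Expected number = 504 × 0.996503 = 502.

502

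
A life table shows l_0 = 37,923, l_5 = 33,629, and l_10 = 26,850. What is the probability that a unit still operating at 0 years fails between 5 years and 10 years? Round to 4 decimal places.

This is the probability of reaching 5 but not 10, conditional on being operational at 0: (l_5 − l_10) / l_0.
= (33,629 − 26,850) / 37,923 = 6,779 / 37,923 = 0.178757.

0.1788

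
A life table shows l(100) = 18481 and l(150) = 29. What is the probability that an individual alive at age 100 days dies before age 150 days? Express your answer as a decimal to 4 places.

0.9984

P(die before 150 | alive at 100) = 1 − l(150)/l(100) = 1 − 29/18481 = (18452)/18481 = 0.998431.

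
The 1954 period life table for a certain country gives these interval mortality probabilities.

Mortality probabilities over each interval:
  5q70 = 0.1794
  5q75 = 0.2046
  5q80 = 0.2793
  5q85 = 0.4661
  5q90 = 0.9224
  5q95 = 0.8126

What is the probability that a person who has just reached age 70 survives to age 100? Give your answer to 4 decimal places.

0.0037

The overall survival probability is (1 − 0.1794) × (1 − 0.2046) × (1 − 0.2793) × (1 − 0.4661) × (1 − 0.9224) × (1 − 0.8126).
= 0.8206 × 0.7954 × 0.7207 × 0.5339 × 0.0776 × 0.1874 = 0.003652.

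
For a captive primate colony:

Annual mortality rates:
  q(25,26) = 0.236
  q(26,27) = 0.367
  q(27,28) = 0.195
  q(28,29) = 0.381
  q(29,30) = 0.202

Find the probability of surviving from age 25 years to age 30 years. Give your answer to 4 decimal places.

0.1923

P(survive 25→30) = (1 − 0.236) × (1 − 0.367) × (1 − 0.195) × (1 − 0.381) × (1 − 0.202).
= 0.764 × 0.633 × 0.805 × 0.619 × 0.798 = 0.192303.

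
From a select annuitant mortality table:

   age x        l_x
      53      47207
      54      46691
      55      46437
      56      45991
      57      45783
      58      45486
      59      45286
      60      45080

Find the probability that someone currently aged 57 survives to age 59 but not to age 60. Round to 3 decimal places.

0.004

We want 2|1q57 = (l_59 − l_60)/l_57.
This is the probability of reaching 59 but not 60, conditional on being alive at 57: (l_59 − l_60) / l_57.
= (45286 − 45080) / 45783 = 206 / 45783 = 0.004499.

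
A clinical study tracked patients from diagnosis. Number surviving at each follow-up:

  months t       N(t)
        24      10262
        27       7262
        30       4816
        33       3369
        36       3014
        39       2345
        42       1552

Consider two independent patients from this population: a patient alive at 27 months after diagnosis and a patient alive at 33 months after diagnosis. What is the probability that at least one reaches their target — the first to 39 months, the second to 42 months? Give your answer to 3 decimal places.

p₁ = N(39)/N(27) = 2345/7262 = 0.322914; p₂ = N(42)/N(33) = 1552/3369 = 0.460671.
P(at least one) = 1 − (1−p₁)(1−p₂) = 1 − 0.677086 × 0.539329 = 0.634828.

0.635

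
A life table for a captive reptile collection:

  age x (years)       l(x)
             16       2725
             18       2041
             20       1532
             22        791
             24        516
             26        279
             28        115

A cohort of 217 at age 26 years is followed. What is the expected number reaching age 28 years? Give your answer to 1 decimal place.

The relevant probability is 115/279 = 0.412186.
Expected number = 217 × 0.412186 = 89.4.

89.4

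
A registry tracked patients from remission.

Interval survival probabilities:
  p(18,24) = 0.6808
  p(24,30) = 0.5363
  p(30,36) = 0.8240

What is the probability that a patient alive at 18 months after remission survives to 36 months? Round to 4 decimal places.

Survival from 18 to 36 is the product of surviving each interval: 0.6808 × 0.5363 × 0.8240.
= 0.300853.

0.3009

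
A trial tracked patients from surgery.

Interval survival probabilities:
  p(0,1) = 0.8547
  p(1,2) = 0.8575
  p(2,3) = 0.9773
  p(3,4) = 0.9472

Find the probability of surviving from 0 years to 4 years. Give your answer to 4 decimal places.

0.6784

The overall survival probability is 0.8547 × 0.8575 × 0.9773 × 0.9472.
= 0.678449.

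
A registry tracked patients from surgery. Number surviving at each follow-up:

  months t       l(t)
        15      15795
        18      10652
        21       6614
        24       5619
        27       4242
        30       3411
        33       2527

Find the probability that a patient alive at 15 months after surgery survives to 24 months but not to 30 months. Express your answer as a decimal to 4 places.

0.1398

This is the probability of reaching 24 but not 30, conditional on being alive at 15: (l(24) − l(30)) / l(15).
= (5619 − 3411) / 15795 = 2208 / 15795 = 0.139791.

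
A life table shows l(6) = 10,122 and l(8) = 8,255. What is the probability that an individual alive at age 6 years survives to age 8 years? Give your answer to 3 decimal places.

0.816

The conditional survival probability is l(8)/l(6) = 8,255/10,122 = 0.815550.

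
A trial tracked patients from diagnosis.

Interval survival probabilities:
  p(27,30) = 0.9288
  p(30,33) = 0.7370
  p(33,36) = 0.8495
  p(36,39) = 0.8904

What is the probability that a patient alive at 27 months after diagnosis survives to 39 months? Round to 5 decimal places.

Chaining the interval survival probabilities: 0.9288 × 0.7370 × 0.8495 × 0.8904.
= 0.517772.

0.51777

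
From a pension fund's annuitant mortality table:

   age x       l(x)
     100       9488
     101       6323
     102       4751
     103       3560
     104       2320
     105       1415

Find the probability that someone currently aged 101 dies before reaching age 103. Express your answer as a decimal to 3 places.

0.437

P(die before 103 | alive at 101) = 1 − l(103)/l(101) = 1 − 3560/6323 = (2763)/6323 = 0.436976.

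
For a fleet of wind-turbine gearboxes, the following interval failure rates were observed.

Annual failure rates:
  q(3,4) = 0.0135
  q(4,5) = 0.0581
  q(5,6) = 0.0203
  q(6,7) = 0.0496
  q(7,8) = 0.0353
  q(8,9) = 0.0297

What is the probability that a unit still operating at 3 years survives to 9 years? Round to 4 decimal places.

P(survive 3→9) = (1 − 0.0135) × (1 − 0.0581) × (1 − 0.0203) × (1 − 0.0496) × (1 − 0.0353) × (1 − 0.0297).
= 0.9865 × 0.9419 × 0.9797 × 0.9504 × 0.9647 × 0.9703 = 0.809841.

0.8098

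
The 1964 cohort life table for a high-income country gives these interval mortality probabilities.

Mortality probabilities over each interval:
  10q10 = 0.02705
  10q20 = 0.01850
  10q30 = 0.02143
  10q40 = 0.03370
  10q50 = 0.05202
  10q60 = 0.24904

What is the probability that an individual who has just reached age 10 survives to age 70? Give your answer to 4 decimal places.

The overall survival probability is (1 − 0.02705) × (1 − 0.01850) × (1 − 0.02143) × (1 − 0.03370) × (1 − 0.05202) × (1 − 0.24904).
= 0.97295 × 0.98150 × 0.97857 × 0.96630 × 0.94798 × 0.75096 = 0.642837.

0.6428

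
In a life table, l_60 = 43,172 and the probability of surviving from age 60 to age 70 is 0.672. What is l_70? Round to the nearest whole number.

29012

l_70 = l_60 × p = 43,172 × 0.672 = 29012.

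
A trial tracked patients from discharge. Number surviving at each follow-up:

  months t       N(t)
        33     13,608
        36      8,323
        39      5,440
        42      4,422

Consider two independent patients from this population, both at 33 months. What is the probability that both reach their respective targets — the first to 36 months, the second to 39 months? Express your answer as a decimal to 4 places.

0.2445

p₁ = N(36)/N(33) = 8,323/13,608 = 0.611626; p₂ = N(39)/N(33) = 5,440/13,608 = 0.399765.
P(both) = p₁ × p₂ = 0.611626 × 0.399765 = 0.244507.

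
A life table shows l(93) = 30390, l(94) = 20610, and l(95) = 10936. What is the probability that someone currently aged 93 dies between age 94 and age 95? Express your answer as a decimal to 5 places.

0.31833

This is the probability of reaching 94 but not 95, conditional on being alive at 93: (l(94) − l(95)) / l(93).
= (20610 − 10936) / 30390 = 9674 / 30390 = 0.318328.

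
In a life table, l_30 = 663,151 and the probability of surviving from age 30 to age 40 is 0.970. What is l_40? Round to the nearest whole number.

l_40 = l_30 × p = 663,151 × 0.970 = 643256.

643256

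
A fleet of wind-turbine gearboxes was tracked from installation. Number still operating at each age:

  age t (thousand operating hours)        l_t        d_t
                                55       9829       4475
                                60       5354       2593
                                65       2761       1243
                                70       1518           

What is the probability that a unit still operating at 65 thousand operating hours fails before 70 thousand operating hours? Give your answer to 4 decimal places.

P(fail before 70 | operational at 65) = 1 − l_70/l_65 = 1 − 1518/2761 = (1243)/2761 = 0.450199.

0.4502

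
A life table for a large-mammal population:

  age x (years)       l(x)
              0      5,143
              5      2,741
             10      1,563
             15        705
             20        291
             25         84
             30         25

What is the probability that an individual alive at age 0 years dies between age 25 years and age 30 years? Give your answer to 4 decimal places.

This is the probability of reaching 25 but not 30, conditional on being alive at 0: (l(25) − l(30)) / l(0).
= (84 − 25) / 5,143 = 59 / 5,143 = 0.011472.

0.0115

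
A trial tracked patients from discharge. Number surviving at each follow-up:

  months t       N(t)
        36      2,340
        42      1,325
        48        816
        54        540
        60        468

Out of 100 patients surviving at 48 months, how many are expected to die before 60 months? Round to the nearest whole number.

43

The relevant probability is 1 − 468/816 = 0.426471.
Expected number = 100 × 0.426471 = 43.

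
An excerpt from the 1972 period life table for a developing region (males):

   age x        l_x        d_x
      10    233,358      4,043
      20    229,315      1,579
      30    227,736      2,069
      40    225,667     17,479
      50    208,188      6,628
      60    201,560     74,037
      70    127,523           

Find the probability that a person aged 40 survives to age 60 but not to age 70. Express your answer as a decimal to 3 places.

This is the probability of reaching 60 but not 70, conditional on being alive at 40: (l_60 − l_70) / l_40.
= (201,560 − 127,523) / 225,667 = 74,037 / 225,667 = 0.328081.

0.328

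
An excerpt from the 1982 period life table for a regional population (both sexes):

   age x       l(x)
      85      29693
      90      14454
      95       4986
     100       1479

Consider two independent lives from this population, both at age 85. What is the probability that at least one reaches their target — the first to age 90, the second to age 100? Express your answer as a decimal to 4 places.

0.5123

p₁ = l(90)/l(85) = 14454/29693 = 0.486781; p₂ = l(100)/l(85) = 1479/29693 = 0.049810.
P(at least one) = 1 − (1−p₁)(1−p₂) = 1 − 0.513219 × 0.950190 = 0.512344.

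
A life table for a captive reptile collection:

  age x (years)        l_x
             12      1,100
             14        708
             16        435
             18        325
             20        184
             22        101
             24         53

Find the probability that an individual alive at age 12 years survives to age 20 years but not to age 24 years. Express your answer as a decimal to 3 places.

0.119

This is the probability of reaching 20 but not 24, conditional on being alive at 12: (l_20 − l_24) / l_12.
= (184 − 53) / 1,100 = 131 / 1,100 = 0.119091.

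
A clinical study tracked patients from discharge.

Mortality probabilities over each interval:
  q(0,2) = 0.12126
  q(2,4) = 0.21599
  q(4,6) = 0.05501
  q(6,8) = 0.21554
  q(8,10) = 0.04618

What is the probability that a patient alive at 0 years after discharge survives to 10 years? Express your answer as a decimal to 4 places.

Chaining the interval survival probabilities: (1 − 0.12126) × (1 − 0.21599) × (1 − 0.05501) × (1 − 0.21554) × (1 − 0.04618).
= 0.87874 × 0.78401 × 0.94499 × 0.78446 × 0.95382 = 0.487132.

0.4871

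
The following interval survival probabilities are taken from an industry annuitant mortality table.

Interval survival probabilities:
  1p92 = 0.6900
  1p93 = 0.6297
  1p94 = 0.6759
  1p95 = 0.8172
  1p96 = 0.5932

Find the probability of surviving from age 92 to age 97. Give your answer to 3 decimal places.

0.142

5p92 = 0.6900 × 0.6297 × 0.6759 × 0.8172 × 0.5932.
= 0.142362.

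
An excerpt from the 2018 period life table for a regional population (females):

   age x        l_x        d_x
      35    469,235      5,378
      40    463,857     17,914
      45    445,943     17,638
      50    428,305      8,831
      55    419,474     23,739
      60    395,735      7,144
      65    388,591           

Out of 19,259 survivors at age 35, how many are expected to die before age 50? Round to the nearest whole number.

The relevant probability is 1 − 428,305/469,235 = 0.087227.
Expected number = 19,259 × 0.087227 = 1680.

1680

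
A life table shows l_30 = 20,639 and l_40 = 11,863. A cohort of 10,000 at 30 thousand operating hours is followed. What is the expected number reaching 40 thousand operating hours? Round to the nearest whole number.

The relevant probability is 11,863/20,639 = 0.574786.
Expected number = 10,000 × 0.574786 = 5748.

5748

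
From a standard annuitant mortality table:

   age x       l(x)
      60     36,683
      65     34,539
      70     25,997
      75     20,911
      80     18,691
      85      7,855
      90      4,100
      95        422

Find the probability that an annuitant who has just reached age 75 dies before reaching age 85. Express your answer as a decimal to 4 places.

0.6244

P(die before 85 | alive at 75) = 1 − l(85)/l(75) = 1 − 7,855/20,911 = (13,056)/20,911 = 0.624360.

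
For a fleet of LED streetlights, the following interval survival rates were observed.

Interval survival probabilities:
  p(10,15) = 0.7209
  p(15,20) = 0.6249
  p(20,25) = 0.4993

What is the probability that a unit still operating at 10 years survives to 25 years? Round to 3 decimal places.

Chaining the interval survival probabilities: 0.7209 × 0.6249 × 0.4993.
= 0.224930.

0.225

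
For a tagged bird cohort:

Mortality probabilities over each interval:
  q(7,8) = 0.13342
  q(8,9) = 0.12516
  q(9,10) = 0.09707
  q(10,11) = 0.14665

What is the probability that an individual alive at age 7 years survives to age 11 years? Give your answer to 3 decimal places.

0.584

Survival from 7 to 11 is the product of surviving each interval: (1 − 0.13342) × (1 − 0.12516) × (1 − 0.09707) × (1 − 0.14665).
= 0.86658 × 0.87484 × 0.90293 × 0.85335 = 0.584142.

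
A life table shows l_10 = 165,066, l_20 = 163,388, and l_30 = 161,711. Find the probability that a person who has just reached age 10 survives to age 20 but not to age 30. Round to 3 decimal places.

This is the probability of reaching 20 but not 30, conditional on being alive at 10: (l_20 − l_30) / l_10.
= (163,388 − 161,711) / 165,066 = 1,677 / 165,066 = 0.010160.

0.010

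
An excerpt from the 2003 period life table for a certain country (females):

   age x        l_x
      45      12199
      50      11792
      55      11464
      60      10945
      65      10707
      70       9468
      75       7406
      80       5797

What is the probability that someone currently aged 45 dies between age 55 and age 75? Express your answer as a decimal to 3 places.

0.333

This is the probability of reaching 55 but not 75, conditional on being alive at 45: (l_55 − l_75) / l_45.
= (11464 − 7406) / 12199 = 4058 / 12199 = 0.332650.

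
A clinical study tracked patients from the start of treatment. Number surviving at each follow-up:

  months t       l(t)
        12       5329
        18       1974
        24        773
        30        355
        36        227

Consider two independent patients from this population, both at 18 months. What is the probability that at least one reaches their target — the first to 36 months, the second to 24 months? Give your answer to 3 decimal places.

p₁ = l(36)/l(18) = 227/1974 = 0.114995; p₂ = l(24)/l(18) = 773/1974 = 0.391591.
P(at least one) = 1 − (1−p₁)(1−p₂) = 1 − 0.885005 × 0.608409 = 0.461555.

0.462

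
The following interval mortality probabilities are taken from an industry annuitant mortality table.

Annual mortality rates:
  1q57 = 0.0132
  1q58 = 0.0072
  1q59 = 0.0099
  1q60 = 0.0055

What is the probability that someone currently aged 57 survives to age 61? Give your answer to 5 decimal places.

Survival from 57 to 61 is the product of surviving each interval: (1 − 0.0132) × (1 − 0.0072) × (1 − 0.0099) × (1 − 0.0055).
= 0.9868 × 0.9928 × 0.9901 × 0.9945 = 0.964661.

0.96466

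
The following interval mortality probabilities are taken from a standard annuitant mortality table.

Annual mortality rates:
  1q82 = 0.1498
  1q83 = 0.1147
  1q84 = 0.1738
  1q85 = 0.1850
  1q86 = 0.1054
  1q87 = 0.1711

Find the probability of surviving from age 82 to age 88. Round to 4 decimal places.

6p82 = (1 − 0.1498) × (1 − 0.1147) × (1 − 0.1738) × (1 − 0.1850) × (1 − 0.1054) × (1 − 0.1711).
= 0.8502 × 0.8853 × 0.8262 × 0.8150 × 0.8946 × 0.8289 = 0.375825.

0.3758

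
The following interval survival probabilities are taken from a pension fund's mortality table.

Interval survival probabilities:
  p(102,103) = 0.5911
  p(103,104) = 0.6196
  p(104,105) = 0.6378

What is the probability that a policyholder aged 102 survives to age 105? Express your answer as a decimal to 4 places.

P(survive 102→105) = 0.5911 × 0.6196 × 0.6378.
= 0.233591.

0.2336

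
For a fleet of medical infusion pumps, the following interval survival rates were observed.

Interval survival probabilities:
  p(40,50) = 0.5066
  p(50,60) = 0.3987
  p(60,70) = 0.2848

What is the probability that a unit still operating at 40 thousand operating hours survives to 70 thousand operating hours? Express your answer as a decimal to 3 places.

0.058

The overall survival probability is 0.5066 × 0.3987 × 0.2848.
= 0.057524.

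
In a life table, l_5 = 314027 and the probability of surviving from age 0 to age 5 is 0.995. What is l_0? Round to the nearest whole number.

315605

l_0 = l_5 / p = 314027 / 0.995 = 315605.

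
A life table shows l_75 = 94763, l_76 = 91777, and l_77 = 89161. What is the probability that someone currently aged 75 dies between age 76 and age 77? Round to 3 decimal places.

We want 1|1q75 = (l_76 − l_77)/l_75.
This is the probability of reaching 76 but not 77, conditional on being alive at 75: (l_76 − l_77) / l_75.
= (91777 − 89161) / 94763 = 2616 / 94763 = 0.027606.

0.028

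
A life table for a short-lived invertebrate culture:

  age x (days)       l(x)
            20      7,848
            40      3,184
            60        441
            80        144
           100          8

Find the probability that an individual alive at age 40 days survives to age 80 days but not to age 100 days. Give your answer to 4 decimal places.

This is the probability of reaching 80 but not 100, conditional on being alive at 40: (l(80) − l(100)) / l(40).
= (144 − 8) / 3,184 = 136 / 3,184 = 0.042714.

0.0427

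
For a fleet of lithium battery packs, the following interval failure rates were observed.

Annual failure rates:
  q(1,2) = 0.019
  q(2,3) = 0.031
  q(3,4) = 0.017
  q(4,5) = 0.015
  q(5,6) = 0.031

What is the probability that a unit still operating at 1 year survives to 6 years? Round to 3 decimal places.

Chaining the interval survival probabilities: (1 − 0.019) × (1 − 0.031) × (1 − 0.017) × (1 − 0.015) × (1 − 0.031).
= 0.981 × 0.969 × 0.983 × 0.985 × 0.969 = 0.891880.

0.892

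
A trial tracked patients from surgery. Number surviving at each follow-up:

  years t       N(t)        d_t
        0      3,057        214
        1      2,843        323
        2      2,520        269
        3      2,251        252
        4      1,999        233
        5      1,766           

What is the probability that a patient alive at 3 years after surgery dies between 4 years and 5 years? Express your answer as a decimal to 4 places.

This is the probability of reaching 4 but not 5, conditional on being alive at 3: (N(4) − N(5)) / N(3).
= (1,999 − 1,766) / 2,251 = 233 / 2,251 = 0.103510.

0.1035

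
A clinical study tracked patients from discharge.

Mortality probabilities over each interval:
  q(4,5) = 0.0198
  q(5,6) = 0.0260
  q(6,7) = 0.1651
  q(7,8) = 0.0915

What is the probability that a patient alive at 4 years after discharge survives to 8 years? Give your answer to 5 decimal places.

The overall survival probability is (1 − 0.0198) × (1 − 0.0260) × (1 − 0.1651) × (1 − 0.0915).
= 0.9802 × 0.9740 × 0.8349 × 0.9085 = 0.724158.

0.72416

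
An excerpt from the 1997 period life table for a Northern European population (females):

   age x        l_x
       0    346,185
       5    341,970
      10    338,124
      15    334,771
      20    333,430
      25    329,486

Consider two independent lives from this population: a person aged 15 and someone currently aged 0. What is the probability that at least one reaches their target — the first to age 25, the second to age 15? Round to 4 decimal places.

p₁ = l_25/l_15 = 329,486/334,771 = 0.984213; p₂ = l_15/l_0 = 334,771/346,185 = 0.967029.
P(at least one) = 1 − (1−p₁)(1−p₂) = 1 − 0.015787 × 0.032971 = 0.999479.

0.9995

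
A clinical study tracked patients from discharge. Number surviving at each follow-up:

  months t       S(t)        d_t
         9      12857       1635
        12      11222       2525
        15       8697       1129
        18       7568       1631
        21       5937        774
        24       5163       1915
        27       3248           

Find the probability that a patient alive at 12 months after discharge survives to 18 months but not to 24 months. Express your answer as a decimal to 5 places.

0.21431

This is the probability of reaching 18 but not 24, conditional on being alive at 12: (S(18) − S(24)) / S(12).
= (7568 − 5163) / 11222 = 2405 / 11222 = 0.214311.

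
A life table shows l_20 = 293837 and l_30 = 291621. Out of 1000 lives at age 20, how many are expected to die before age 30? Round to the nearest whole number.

8

The relevant probability is 1 − 291621/293837 = 0.007542.
Expected number = 1000 × 0.007542 = 8.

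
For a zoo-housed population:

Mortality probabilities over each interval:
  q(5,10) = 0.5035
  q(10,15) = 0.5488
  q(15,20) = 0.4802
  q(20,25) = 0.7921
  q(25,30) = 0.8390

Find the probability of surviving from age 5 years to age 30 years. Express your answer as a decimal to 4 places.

0.0039

P(survive 5→30) = (1 − 0.5035) × (1 − 0.5488) × (1 − 0.4802) × (1 − 0.7921) × (1 − 0.8390).
= 0.4965 × 0.4512 × 0.5198 × 0.2079 × 0.1610 = 0.003898.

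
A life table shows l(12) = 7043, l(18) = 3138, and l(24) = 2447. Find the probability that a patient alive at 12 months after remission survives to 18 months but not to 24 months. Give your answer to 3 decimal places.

0.098

This is the probability of reaching 18 but not 24, conditional on being alive at 12: (l(18) − l(24)) / l(12).
= (3138 − 2447) / 7043 = 691 / 7043 = 0.098112.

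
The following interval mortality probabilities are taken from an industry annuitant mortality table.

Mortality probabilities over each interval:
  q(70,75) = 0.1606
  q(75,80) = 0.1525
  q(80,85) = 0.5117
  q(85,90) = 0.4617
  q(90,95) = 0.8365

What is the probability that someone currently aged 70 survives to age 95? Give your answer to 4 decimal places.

0.0306

Survival from 70 to 95 is the product of surviving each interval: (1 − 0.1606) × (1 − 0.1525) × (1 − 0.5117) × (1 − 0.4617) × (1 − 0.8365).
= 0.8394 × 0.8475 × 0.4883 × 0.5383 × 0.1635 = 0.030573.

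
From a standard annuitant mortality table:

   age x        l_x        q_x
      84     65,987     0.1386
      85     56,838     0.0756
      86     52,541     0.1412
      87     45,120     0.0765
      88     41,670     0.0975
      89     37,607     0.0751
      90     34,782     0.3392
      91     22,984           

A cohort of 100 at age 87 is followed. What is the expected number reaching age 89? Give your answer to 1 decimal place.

The relevant probability is 37,607/45,120 = 0.833488.
Expected number = 100 × 0.833488 = 83.3.

83.3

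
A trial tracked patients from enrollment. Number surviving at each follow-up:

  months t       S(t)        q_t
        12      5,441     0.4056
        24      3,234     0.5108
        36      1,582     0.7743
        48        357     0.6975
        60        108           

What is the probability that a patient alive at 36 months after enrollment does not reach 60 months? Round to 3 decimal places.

P(die before 60 | alive at 36) = 1 − S(60)/S(36) = 1 − 108/1,582 = (1,474)/1,582 = 0.931732.

0.932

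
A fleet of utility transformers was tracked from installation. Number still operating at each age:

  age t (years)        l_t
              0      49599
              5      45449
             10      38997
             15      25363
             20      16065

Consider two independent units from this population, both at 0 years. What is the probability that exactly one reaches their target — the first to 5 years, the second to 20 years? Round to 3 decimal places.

0.647

p₁ = l_5/l_0 = 45449/49599 = 0.916329; p₂ = l_20/l_0 = 16065/49599 = 0.323898.
P(exactly one) = p₁(1−p₂) + (1−p₁)p₂ = 0.619532 + 0.027101 = 0.646633.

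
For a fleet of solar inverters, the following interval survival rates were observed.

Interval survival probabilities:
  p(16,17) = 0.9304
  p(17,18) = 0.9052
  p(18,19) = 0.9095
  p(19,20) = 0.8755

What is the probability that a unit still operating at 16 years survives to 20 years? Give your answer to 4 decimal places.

0.6706

Survival from 16 to 20 is the product of surviving each interval: 0.9304 × 0.9052 × 0.9095 × 0.8755.
= 0.670615.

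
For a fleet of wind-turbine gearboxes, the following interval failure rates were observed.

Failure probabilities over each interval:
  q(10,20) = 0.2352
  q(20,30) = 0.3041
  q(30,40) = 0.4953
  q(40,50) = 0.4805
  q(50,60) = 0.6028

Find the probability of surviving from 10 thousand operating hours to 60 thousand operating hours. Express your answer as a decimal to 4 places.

0.0554

Chaining the interval survival probabilities: (1 − 0.2352) × (1 − 0.3041) × (1 − 0.4953) × (1 − 0.4805) × (1 − 0.6028).
= 0.7648 × 0.6959 × 0.5047 × 0.5195 × 0.3972 = 0.055427.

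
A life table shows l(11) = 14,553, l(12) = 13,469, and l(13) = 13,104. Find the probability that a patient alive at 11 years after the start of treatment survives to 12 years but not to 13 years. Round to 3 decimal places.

0.025

This is the probability of reaching 12 but not 13, conditional on being alive at 11: (l(12) − l(13)) / l(11).
= (13,469 − 13,104) / 14,553 = 365 / 14,553 = 0.025081.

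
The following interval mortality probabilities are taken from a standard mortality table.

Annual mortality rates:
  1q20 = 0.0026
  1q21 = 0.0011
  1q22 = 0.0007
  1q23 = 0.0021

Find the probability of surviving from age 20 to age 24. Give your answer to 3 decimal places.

The overall survival probability is (1 − 0.0026) × (1 − 0.0011) × (1 − 0.0007) × (1 − 0.0021).
= 0.9974 × 0.9989 × 0.9993 × 0.9979 = 0.993515.

0.994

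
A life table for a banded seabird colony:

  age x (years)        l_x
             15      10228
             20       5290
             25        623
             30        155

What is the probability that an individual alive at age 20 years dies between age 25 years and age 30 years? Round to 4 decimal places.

This is the probability of reaching 25 but not 30, conditional on being alive at 20: (l_25 − l_30) / l_20.
= (623 − 155) / 5290 = 468 / 5290 = 0.088469.

0.0885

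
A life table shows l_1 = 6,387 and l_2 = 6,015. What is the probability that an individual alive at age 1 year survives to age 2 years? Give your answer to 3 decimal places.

0.942

The conditional survival probability is l_2/l_1 = 6,015/6,387 = 0.941757.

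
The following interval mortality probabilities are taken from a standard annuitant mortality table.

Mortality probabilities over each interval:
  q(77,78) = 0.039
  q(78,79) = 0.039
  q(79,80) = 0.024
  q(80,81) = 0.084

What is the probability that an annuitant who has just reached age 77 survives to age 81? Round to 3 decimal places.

0.826

Survival from 77 to 81 is the product of surviving each interval: (1 − 0.039) × (1 − 0.039) × (1 − 0.024) × (1 − 0.084).
= 0.961 × 0.961 × 0.976 × 0.916 = 0.825643.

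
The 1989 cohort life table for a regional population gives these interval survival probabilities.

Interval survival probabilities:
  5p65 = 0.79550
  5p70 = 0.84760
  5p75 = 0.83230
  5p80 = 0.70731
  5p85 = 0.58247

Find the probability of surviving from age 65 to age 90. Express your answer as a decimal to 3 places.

0.231

25p65 = 0.79550 × 0.84760 × 0.83230 × 0.70731 × 0.58247.
= 0.231203.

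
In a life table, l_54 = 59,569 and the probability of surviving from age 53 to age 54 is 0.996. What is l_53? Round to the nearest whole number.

l_53 = l_54 / p = 59,569 / 0.996 = 59808.

59808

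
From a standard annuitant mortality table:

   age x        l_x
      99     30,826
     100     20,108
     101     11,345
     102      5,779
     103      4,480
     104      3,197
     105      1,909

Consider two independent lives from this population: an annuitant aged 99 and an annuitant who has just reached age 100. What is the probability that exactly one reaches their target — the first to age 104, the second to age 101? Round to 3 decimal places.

p₁ = l_104/l_99 = 3,197/30,826 = 0.103711; p₂ = l_101/l_100 = 11,345/20,108 = 0.564203.
P(exactly one) = p₁(1−p₂) + (1−p₁)p₂ = 0.045197 + 0.505689 = 0.550886.

0.551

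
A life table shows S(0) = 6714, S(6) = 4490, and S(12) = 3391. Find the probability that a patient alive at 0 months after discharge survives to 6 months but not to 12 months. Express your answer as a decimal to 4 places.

This is the probability of reaching 6 but not 12, conditional on being alive at 0: (S(6) − S(12)) / S(0).
= (4490 − 3391) / 6714 = 1099 / 6714 = 0.163688.

0.1637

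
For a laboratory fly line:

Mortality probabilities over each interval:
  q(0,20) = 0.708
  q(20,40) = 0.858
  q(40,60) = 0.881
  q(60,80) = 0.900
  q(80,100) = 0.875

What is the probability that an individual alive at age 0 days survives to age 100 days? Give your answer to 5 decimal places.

Chaining the interval survival probabilities: (1 − 0.708) × (1 − 0.858) × (1 − 0.881) × (1 − 0.900) × (1 − 0.875).
= 0.292 × 0.142 × 0.119 × 0.100 × 0.125 = 0.000062.

0.00006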